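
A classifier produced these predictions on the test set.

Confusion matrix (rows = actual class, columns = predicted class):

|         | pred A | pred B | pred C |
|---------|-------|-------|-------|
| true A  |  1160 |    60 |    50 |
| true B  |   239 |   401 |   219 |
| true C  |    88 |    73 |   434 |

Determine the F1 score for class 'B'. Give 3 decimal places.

One-vs-rest for 'B': TP = diagonal; FP = other classes predicted 'B'; FN = 'B' predicted as other.
F1 score = 2·TP/(2·TP+FP+FN).
B: TP=401, FP=60+73=133, FN=239+219=458 → 802/1393 = 0.5757

0.576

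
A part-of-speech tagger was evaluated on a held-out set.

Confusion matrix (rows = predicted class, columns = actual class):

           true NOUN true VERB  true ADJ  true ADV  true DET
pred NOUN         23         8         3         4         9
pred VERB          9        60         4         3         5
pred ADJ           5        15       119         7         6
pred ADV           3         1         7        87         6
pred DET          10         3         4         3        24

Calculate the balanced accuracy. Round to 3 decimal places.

0.667

Balanced accuracy = mean of per-class recall.
  NOUN: recall = 23/50 = 0.4600
  VERB: recall = 60/87 = 0.6897
  ADJ: recall = 119/137 = 0.8686
  ADV: recall = 87/104 = 0.8365
  DET: recall = 24/50 = 0.4800
Mean = (0.4600 + 0.6897 + 0.8686 + 0.8365 + 0.4800) / 5 = 0.667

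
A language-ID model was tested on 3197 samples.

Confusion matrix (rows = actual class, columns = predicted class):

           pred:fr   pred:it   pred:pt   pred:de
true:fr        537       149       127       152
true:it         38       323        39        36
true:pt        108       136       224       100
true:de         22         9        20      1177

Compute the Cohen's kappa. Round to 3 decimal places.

0.587

Observed agreement pₒ = trace/N = 2261/3197 = 0.7072
Expected agreement pₑ = Σ (rowᵢ·colᵢ)/N² = (965·705 + 436·617 + 568·410 + 1228·1465)/3197² = 0.2917
κ = (pₒ − pₑ)/(1 − pₑ) = (0.7072 − 0.2917)/(1 − 0.2917) = 0.587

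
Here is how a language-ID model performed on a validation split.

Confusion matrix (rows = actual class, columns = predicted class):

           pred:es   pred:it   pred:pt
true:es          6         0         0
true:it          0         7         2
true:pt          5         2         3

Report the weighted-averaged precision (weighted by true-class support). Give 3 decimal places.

Per-class precision (TP/(TP+FP)):
  es: TP=6, FP=0+5=5 → 6/11 = 0.5455
  it: TP=7, FP=0+2=2 → 7/9 = 0.7778
  pt: TP=3, FP=0+2=2 → 3/5 = 0.6000
Weighted-precision = Σ (supportᵢ/N)·precisionᵢ with N=25: (6/25)·0.5455 + (9/25)·0.7778 + (10/25)·0.6000 = 0.651

0.651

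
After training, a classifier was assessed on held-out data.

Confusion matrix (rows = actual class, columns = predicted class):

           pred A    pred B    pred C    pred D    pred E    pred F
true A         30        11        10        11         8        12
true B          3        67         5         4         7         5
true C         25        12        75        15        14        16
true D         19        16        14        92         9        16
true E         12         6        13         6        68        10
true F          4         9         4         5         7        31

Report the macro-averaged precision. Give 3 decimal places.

Per-class precision (TP/(TP+FP)):
  A: TP=30, FP=3+25+19+12+4=63 → 30/93 = 0.3226
  B: TP=67, FP=11+12+16+6+9=54 → 67/121 = 0.5537
  C: TP=75, FP=10+5+14+13+4=46 → 75/121 = 0.6198
  D: TP=92, FP=11+4+15+6+5=41 → 92/133 = 0.6917
  E: TP=68, FP=8+7+14+9+7=45 → 68/113 = 0.6018
  F: TP=31, FP=12+5+16+16+10=59 → 31/90 = 0.3444
Macro-precision = mean = (0.3226 + 0.5537 + 0.6198 + 0.6917 + 0.6018 + 0.3444) / 6 = 0.522

0.522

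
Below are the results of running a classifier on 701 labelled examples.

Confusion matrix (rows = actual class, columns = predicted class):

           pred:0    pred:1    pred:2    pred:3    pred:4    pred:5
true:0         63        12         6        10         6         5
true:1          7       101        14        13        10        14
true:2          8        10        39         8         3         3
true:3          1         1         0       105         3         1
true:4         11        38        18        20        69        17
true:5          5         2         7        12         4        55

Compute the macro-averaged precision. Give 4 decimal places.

0.6123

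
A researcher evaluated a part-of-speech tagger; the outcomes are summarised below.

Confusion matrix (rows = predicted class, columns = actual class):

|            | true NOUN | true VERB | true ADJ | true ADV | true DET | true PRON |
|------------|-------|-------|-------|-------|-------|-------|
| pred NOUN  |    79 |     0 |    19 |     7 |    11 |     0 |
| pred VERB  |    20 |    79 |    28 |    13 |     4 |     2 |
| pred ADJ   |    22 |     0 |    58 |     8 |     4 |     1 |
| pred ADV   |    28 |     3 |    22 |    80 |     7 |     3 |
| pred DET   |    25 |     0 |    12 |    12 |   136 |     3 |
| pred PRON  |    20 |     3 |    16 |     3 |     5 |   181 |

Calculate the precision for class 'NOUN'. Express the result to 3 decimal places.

0.681

One-vs-rest for 'NOUN': TP = diagonal; FP = other classes predicted 'NOUN'; FN = 'NOUN' predicted as other.
precision = TP/(TP+FP).
NOUN: TP=79, FP=0+19+7+11+0=37 → 79/116 = 0.6810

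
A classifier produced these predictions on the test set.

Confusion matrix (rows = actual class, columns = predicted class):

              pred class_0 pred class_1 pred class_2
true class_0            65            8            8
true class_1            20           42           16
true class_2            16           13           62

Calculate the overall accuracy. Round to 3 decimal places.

0.676

Accuracy = trace / total = (65+42+62=169) / 250 = 169/250 = 0.676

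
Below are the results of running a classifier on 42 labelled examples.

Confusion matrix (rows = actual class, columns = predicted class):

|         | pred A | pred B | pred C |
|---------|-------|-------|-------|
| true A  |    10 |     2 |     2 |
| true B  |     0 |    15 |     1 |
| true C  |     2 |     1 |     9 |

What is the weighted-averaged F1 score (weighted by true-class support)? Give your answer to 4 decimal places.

Per-class F1 score (2·TP/(2·TP+FP+FN)):
  A: TP=10, FP=0+2=2, FN=2+2=4 → 20/26 = 0.76923
  B: TP=15, FP=2+1=3, FN=0+1=1 → 30/34 = 0.88235
  C: TP=9, FP=2+1=3, FN=2+1=3 → 18/24 = 0.75000
Weighted-F1 score = Σ (supportᵢ/N)·F1 scoreᵢ with N=42: (14/42)·0.76923 + (16/42)·0.88235 + (12/42)·0.75000 = 0.8068

0.8068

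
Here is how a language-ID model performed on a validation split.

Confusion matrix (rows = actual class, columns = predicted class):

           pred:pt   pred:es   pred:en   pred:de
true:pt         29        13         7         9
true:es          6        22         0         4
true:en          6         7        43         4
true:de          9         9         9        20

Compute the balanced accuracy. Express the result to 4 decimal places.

Balanced accuracy = mean of per-class recall.
  pt: recall = 29/58 = 0.50000
  es: recall = 22/32 = 0.68750
  en: recall = 43/60 = 0.71667
  de: recall = 20/47 = 0.42553
Mean = (0.50000 + 0.68750 + 0.71667 + 0.42553) / 4 = 0.5824

0.5824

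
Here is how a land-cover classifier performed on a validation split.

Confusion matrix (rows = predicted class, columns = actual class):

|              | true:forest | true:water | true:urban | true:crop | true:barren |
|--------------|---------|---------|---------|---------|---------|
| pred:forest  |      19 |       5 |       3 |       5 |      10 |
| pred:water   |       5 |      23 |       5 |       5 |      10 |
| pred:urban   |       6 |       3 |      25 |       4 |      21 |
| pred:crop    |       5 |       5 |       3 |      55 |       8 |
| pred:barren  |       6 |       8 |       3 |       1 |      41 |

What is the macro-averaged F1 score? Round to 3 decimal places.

Per-class F1 score (2·TP/(2·TP+FP+FN)):
  forest: TP=19, FP=5+3+5+10=23, FN=5+6+5+6=22 → 38/83 = 0.4578
  water: TP=23, FP=5+5+5+10=25, FN=5+3+5+8=21 → 46/92 = 0.5000
  urban: TP=25, FP=6+3+4+21=34, FN=3+5+3+3=14 → 50/98 = 0.5102
  crop: TP=55, FP=5+5+3+8=21, FN=5+5+4+1=15 → 110/146 = 0.7534
  barren: TP=41, FP=6+8+3+1=18, FN=10+10+21+8=49 → 82/149 = 0.5503
Macro-F1 score = mean = (0.4578 + 0.5000 + 0.5102 + 0.7534 + 0.5503) / 5 = 0.554

0.554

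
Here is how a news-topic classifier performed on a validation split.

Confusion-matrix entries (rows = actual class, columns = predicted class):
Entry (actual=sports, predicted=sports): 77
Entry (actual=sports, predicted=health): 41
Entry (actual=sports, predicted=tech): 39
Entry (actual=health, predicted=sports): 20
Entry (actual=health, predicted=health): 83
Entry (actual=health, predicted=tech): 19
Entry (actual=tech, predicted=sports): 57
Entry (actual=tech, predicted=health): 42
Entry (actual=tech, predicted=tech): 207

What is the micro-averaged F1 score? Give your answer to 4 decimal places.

Micro-averaging pools counts across classes: ΣTP=367, ΣFP=218, ΣFN=218.
Micro-F1 score = 2·TP/(2·TP+FP+FN) on pooled counts = 0.6274 (equals overall accuracy in single-label multiclass).

0.6274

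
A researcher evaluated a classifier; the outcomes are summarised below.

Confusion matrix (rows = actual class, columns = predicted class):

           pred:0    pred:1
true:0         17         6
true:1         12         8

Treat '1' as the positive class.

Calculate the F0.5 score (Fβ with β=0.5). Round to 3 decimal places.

0.526

Fβ = (1+β²)·TP / ((1+β²)·TP + β²·FN + FP), with β²=1/4
= 1.25·8 / (1.25·8 + 0.25·12 + 6) = 0.526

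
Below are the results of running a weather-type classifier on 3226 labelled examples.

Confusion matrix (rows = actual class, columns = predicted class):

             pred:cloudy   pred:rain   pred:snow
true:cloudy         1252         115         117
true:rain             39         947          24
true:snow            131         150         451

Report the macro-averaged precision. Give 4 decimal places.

0.8079

Per-class precision (TP/(TP+FP)):
  cloudy: TP=1252, FP=39+131=170 → 1252/1422 = 0.88045
  rain: TP=947, FP=115+150=265 → 947/1212 = 0.78135
  snow: TP=451, FP=117+24=141 → 451/592 = 0.76182
Macro-precision = mean = (0.88045 + 0.78135 + 0.76182) / 3 = 0.8079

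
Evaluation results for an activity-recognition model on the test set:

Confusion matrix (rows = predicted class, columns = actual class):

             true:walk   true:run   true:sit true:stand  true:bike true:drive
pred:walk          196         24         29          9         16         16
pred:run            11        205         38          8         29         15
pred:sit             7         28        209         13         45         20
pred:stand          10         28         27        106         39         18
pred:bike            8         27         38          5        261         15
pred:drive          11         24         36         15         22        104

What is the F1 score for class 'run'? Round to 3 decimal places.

0.639

Take TP from the diagonal, FP from the rest of the 'run' prediction marginal, FN from the rest of the 'run' actual marginal.
F1 score = 2·TP/(2·TP+FP+FN).
run: TP=205, FP=11+38+8+29+15=101, FN=24+28+28+27+24=131 → 410/642 = 0.6386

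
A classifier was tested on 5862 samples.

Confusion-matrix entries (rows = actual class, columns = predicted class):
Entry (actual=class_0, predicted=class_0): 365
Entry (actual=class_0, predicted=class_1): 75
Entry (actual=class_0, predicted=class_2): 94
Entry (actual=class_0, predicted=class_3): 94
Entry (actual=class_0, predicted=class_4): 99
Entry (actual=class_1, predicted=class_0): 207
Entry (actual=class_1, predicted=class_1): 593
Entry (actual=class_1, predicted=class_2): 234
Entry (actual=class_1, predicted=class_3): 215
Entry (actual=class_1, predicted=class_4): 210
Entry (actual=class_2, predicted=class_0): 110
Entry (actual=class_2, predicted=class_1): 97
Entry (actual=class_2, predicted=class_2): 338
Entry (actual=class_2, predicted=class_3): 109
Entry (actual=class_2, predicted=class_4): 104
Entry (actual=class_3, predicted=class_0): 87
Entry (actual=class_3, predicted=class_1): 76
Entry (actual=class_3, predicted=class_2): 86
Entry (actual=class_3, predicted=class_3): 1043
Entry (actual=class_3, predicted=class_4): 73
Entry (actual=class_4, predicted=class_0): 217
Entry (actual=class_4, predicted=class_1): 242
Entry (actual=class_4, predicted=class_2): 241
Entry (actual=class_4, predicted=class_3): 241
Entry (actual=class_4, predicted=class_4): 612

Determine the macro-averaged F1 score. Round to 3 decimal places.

Per-class F1 score (2·TP/(2·TP+FP+FN)):
  class_0: TP=365, FP=207+110+87+217=621, FN=75+94+94+99=362 → 730/1713 = 0.4262
  class_1: TP=593, FP=75+97+76+242=490, FN=207+234+215+210=866 → 1186/2542 = 0.4666
  class_2: TP=338, FP=94+234+86+241=655, FN=110+97+109+104=420 → 676/1751 = 0.3861
  class_3: TP=1043, FP=94+215+109+241=659, FN=87+76+86+73=322 → 2086/3067 = 0.6801
  class_4: TP=612, FP=99+210+104+73=486, FN=217+242+241+241=941 → 1224/2651 = 0.4617
Macro-F1 score = mean = (0.4262 + 0.4666 + 0.3861 + 0.6801 + 0.4617) / 5 = 0.484

0.484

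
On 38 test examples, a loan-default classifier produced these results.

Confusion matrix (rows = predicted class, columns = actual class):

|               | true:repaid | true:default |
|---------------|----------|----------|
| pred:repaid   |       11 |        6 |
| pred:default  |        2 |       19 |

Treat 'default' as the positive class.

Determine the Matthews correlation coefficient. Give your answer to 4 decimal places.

MCC = (TP·TN − FP·FN) / √((TP+FP)(TP+FN)(TN+FP)(TN+FN))
Numerator = 19·11 − 2·6 = 197
Denominator = √(21·25·13·17) = √116025 = 340.6244
MCC = 197 / 340.6244 = 0.5783

0.5783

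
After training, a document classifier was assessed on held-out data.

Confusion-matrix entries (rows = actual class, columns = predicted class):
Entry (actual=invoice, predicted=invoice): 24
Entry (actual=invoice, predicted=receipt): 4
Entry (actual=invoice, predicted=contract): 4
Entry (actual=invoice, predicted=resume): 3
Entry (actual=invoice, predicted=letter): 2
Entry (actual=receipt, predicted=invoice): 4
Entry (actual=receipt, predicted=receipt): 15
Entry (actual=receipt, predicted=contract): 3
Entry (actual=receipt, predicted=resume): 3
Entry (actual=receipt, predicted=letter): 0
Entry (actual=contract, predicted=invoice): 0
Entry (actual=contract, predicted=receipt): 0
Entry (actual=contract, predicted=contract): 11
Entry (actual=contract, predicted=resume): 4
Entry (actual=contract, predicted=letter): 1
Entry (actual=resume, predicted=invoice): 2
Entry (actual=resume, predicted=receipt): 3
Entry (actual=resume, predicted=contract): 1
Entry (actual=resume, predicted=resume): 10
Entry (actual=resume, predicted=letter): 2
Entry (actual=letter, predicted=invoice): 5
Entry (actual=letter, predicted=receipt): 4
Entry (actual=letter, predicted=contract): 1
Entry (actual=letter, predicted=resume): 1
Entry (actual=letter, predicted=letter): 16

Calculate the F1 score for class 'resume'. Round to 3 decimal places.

0.513

Treat 'resume' as positive and all other classes as negative.
F1 score = 2·TP/(2·TP+FP+FN).
resume: TP=10, FP=3+3+4+1=11, FN=2+3+1+2=8 → 20/39 = 0.5128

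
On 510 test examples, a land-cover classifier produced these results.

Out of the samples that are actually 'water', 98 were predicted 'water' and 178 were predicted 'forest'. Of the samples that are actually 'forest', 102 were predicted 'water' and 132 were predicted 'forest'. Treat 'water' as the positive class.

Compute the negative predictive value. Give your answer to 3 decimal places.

NPV = TN/(TN+FN) = 132/(132+178) = 0.426

0.426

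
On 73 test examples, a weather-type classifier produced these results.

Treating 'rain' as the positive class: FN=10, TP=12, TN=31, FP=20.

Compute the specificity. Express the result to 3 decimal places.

Specificity = TN/(TN+FP) = 31/(31+20) = 0.608

0.608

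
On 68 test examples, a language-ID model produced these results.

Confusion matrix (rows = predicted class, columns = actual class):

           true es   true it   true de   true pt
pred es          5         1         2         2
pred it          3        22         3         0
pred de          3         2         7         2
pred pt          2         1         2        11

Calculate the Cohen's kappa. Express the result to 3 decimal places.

Observed agreement pₒ = trace/N = 45/68 = 0.6618
Expected agreement pₑ = Σ (rowᵢ·colᵢ)/N² = (13·10 + 26·28 + 14·14 + 15·16)/68² = 0.2798
κ = (pₒ − pₑ)/(1 − pₑ) = (0.6618 − 0.2798)/(1 − 0.2798) = 0.530

0.530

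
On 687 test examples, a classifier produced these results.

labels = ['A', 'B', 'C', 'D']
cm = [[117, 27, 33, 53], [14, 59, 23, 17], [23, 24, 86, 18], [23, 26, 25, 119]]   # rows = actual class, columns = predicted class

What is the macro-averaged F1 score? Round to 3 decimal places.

0.546

Per-class F1 score (2·TP/(2·TP+FP+FN)):
  A: TP=117, FP=14+23+23=60, FN=27+33+53=113 → 234/407 = 0.5749
  B: TP=59, FP=27+24+26=77, FN=14+23+17=54 → 118/249 = 0.4739
  C: TP=86, FP=33+23+25=81, FN=23+24+18=65 → 172/318 = 0.5409
  D: TP=119, FP=53+17+18=88, FN=23+26+25=74 → 238/400 = 0.5950
Macro-F1 score = mean = (0.5749 + 0.4739 + 0.5409 + 0.5950) / 4 = 0.546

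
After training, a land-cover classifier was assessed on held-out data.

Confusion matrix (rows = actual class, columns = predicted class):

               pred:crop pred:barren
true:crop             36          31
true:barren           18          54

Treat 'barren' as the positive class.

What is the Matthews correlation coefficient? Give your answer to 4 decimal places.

0.2945

MCC = (TP·TN − FP·FN) / √((TP+FP)(TP+FN)(TN+FP)(TN+FN))
Numerator = 54·36 − 31·18 = 1386
Denominator = √(85·72·67·54) = √22142160 = 4705.5457
MCC = 1386 / 4705.5457 = 0.2945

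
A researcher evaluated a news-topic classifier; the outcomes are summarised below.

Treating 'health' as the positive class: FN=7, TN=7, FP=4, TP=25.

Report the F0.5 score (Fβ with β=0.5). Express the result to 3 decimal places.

Fβ = (1+β²)·TP / ((1+β²)·TP + β²·FN + FP), with β²=1/4
= 1.25·25 / (1.25·25 + 0.25·7 + 4) = 0.845

0.845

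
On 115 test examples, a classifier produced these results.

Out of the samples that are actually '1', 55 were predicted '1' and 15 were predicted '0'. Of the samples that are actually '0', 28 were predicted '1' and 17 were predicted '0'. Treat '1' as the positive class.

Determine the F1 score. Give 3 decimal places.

0.719

Precision = TP/(TP+FP) = 55/83 = 0.6627
Recall = TP/(TP+FN) = 55/70 = 0.7857
F1 = 2·TP/(2·TP+FP+FN) = 110/153 = 0.719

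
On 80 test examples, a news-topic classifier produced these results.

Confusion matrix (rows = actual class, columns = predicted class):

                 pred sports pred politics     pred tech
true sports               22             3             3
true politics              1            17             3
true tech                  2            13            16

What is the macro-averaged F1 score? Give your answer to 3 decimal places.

Per-class F1 score (2·TP/(2·TP+FP+FN)):
  sports: TP=22, FP=1+2=3, FN=3+3=6 → 44/53 = 0.8302
  politics: TP=17, FP=3+13=16, FN=1+3=4 → 34/54 = 0.6296
  tech: TP=16, FP=3+3=6, FN=2+13=15 → 32/53 = 0.6038
Macro-F1 score = mean = (0.8302 + 0.6296 + 0.6038) / 3 = 0.688

0.688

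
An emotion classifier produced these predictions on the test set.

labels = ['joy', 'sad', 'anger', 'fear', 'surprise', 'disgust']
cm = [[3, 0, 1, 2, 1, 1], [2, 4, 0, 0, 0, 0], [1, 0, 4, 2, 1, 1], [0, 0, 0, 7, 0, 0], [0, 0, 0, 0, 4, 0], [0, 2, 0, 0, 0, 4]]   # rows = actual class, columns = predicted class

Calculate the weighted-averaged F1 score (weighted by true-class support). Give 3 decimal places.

0.630

Per-class F1 score (2·TP/(2·TP+FP+FN)):
  joy: TP=3, FP=2+1+0+0+0=3, FN=0+1+2+1+1=5 → 6/14 = 0.4286
  sad: TP=4, FP=0+0+0+0+2=2, FN=2+0+0+0+0=2 → 8/12 = 0.6667
  anger: TP=4, FP=1+0+0+0+0=1, FN=1+0+2+1+1=5 → 8/14 = 0.5714
  fear: TP=7, FP=2+0+2+0+0=4, FN=0+0+0+0+0=0 → 14/18 = 0.7778
  surprise: TP=4, FP=1+0+1+0+0=2, FN=0+0+0+0+0=0 → 8/10 = 0.8000
  disgust: TP=4, FP=1+0+1+0+0=2, FN=0+2+0+0+0=2 → 8/12 = 0.6667
Weighted-F1 score = Σ (supportᵢ/N)·F1 scoreᵢ with N=40: (8/40)·0.4286 + (6/40)·0.6667 + (9/40)·0.5714 + (7/40)·0.7778 + (4/40)·0.8000 + (6/40)·0.6667 = 0.630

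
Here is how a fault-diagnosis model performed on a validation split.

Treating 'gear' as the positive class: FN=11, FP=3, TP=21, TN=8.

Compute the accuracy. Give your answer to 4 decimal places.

0.6744

Accuracy = (TP+TN)/N = (21+8)/43 = 0.6744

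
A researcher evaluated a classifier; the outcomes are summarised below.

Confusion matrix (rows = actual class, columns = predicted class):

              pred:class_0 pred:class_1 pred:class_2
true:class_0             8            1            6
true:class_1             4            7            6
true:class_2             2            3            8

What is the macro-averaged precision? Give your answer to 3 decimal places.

0.536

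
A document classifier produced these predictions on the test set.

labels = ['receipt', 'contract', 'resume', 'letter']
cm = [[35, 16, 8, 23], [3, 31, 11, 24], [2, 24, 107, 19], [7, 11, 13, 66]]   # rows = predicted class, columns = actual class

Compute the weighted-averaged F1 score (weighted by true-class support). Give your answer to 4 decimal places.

0.5937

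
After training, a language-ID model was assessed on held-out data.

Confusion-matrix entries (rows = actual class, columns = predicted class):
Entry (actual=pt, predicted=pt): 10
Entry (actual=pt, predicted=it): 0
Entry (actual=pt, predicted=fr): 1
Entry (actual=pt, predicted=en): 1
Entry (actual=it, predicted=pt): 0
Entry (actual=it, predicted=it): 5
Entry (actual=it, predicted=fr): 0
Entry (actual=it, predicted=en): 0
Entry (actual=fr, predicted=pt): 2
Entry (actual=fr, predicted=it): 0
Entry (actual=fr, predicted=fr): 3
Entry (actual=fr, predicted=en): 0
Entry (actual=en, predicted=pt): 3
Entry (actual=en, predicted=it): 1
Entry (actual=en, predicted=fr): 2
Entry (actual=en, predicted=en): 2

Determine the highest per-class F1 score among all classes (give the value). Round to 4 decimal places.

0.9091

Per-class F1 score (2·TP/(2·TP+FP+FN)):
  pt: TP=10, FP=0+2+3=5, FN=0+1+1=2 → 20/27 = 0.74074
  it: TP=5, FP=0+0+1=1, FN=0+0+0=0 → 10/11 = 0.90909
  fr: TP=3, FP=1+0+2=3, FN=2+0+0=2 → 6/11 = 0.54545
  en: TP=2, FP=1+0+0=1, FN=3+1+2=6 → 4/11 = 0.36364
Highest is class 'it' with F1 score = 0.9091.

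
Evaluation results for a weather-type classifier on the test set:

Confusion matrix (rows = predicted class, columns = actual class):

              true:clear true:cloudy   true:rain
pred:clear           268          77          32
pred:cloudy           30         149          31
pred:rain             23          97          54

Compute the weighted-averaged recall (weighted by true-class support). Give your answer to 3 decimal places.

Per-class recall (TP/(TP+FN)):
  clear: TP=268, FN=30+23=53 → 268/321 = 0.8349
  cloudy: TP=149, FN=77+97=174 → 149/323 = 0.4613
  rain: TP=54, FN=32+31=63 → 54/117 = 0.4615
Weighted-recall = Σ (supportᵢ/N)·recallᵢ with N=761: (321/761)·0.8349 + (323/761)·0.4613 + (117/761)·0.4615 = 0.619

0.619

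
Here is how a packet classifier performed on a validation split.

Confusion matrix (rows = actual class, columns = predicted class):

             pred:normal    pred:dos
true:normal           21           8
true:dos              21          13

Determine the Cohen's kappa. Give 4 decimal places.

Observed agreement pₒ = trace/N = 34/63 = 0.53968
Expected agreement pₑ = Σ (rowᵢ·colᵢ)/N² = (29·42 + 34·21)/63² = 0.48677
κ = (pₒ − pₑ)/(1 − pₑ) = (0.53968 − 0.48677)/(1 − 0.48677) = 0.1031

0.1031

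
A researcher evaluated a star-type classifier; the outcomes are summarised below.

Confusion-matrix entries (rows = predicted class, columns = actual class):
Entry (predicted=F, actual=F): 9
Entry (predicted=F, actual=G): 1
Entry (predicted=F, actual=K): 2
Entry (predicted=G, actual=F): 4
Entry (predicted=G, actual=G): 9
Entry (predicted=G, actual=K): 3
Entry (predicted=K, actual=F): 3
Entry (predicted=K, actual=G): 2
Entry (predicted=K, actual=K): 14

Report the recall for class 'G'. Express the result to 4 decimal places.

0.7500

Take TP from the diagonal, FP from the rest of the 'G' prediction marginal, FN from the rest of the 'G' actual marginal.
recall = TP/(TP+FN).
G: TP=9, FN=1+2=3 → 9/12 = 0.75000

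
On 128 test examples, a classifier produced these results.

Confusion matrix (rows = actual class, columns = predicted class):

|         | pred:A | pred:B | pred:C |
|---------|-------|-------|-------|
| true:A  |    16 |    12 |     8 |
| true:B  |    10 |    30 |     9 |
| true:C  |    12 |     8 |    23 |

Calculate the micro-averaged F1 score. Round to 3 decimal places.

0.539

Micro-averaging pools counts across classes: ΣTP=69, ΣFP=59, ΣFN=59.
Micro-F1 score = 2·TP/(2·TP+FP+FN) on pooled counts = 0.539 (equals overall accuracy in single-label multiclass).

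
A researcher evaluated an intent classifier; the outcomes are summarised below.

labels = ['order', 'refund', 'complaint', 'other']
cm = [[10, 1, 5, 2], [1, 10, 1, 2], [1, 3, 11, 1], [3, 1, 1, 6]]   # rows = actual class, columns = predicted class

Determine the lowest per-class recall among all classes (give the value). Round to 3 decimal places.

0.545

Per-class recall (TP/(TP+FN)):
  order: TP=10, FN=1+5+2=8 → 10/18 = 0.5556
  refund: TP=10, FN=1+1+2=4 → 10/14 = 0.7143
  complaint: TP=11, FN=1+3+1=5 → 11/16 = 0.6875
  other: TP=6, FN=3+1+1=5 → 6/11 = 0.5455
Lowest is class 'other' with recall = 0.545.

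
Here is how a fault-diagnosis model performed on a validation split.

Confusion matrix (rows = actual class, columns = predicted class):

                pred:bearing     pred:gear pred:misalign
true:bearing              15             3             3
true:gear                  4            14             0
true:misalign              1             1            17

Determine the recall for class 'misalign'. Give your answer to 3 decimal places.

0.895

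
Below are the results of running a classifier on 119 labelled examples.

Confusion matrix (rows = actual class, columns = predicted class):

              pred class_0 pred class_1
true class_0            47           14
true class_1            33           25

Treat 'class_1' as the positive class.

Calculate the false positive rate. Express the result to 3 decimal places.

0.230

FPR = FP/(FP+TN) = 14/(14+47) = 0.230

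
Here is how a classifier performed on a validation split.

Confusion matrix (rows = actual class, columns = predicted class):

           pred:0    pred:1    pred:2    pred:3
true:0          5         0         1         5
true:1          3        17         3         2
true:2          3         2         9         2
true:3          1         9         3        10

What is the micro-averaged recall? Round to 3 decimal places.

Micro-averaging pools counts across classes: ΣTP=41, ΣFP=34, ΣFN=34.
Micro-recall = TP/(TP+FN) on pooled counts = 0.547 (equals overall accuracy in single-label multiclass).

0.547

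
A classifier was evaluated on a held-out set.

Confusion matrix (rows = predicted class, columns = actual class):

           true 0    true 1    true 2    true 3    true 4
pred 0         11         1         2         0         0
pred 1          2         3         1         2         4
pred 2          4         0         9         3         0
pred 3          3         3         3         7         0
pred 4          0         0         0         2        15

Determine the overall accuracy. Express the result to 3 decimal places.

0.600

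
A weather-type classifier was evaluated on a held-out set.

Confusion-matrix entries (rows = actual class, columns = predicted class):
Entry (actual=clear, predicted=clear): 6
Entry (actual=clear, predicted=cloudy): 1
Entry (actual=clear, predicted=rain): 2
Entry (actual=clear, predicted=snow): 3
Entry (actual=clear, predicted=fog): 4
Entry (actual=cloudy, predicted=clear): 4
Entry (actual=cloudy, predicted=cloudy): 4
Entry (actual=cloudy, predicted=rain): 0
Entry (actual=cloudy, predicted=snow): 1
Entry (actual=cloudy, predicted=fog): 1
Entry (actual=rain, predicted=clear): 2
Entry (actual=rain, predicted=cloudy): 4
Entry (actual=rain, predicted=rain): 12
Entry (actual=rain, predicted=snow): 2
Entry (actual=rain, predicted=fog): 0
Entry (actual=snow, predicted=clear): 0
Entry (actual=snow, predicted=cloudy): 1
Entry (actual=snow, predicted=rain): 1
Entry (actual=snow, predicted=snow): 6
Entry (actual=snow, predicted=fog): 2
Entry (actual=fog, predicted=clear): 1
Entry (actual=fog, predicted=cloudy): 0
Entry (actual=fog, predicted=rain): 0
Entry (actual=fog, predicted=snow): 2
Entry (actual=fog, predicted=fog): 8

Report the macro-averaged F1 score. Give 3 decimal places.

Per-class F1 score (2·TP/(2·TP+FP+FN)):
  clear: TP=6, FP=4+2+0+1=7, FN=1+2+3+4=10 → 12/29 = 0.4138
  cloudy: TP=4, FP=1+4+1+0=6, FN=4+0+1+1=6 → 8/20 = 0.4000
  rain: TP=12, FP=2+0+1+0=3, FN=2+4+2+0=8 → 24/35 = 0.6857
  snow: TP=6, FP=3+1+2+2=8, FN=0+1+1+2=4 → 12/24 = 0.5000
  fog: TP=8, FP=4+1+0+2=7, FN=1+0+0+2=3 → 16/26 = 0.6154
Macro-F1 score = mean = (0.4138 + 0.4000 + 0.6857 + 0.5000 + 0.6154) / 5 = 0.523

0.523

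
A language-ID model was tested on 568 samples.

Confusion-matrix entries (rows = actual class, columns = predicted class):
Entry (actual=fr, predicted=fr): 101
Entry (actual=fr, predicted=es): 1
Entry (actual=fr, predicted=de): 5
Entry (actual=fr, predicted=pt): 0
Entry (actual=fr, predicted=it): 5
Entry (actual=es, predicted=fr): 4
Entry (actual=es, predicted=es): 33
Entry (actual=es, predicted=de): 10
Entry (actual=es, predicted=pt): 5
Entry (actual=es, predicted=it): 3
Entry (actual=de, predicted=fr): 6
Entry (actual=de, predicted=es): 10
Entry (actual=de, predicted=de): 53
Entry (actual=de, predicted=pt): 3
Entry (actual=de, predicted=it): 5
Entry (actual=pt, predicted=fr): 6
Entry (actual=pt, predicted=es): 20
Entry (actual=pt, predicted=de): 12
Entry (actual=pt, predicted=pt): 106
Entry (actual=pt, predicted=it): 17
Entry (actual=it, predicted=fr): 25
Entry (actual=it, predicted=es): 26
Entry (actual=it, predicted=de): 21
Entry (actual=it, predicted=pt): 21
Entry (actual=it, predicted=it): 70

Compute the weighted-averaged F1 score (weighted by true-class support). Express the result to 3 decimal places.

0.637

Per-class F1 score (2·TP/(2·TP+FP+FN)):
  fr: TP=101, FP=4+6+6+25=41, FN=1+5+0+5=11 → 202/254 = 0.7953
  es: TP=33, FP=1+10+20+26=57, FN=4+10+5+3=22 → 66/145 = 0.4552
  de: TP=53, FP=5+10+12+21=48, FN=6+10+3+5=24 → 106/178 = 0.5955
  pt: TP=106, FP=0+5+3+21=29, FN=6+20+12+17=55 → 212/296 = 0.7162
  it: TP=70, FP=5+3+5+17=30, FN=25+26+21+21=93 → 140/263 = 0.5323
Weighted-F1 score = Σ (supportᵢ/N)·F1 scoreᵢ with N=568: (112/568)·0.7953 + (55/568)·0.4552 + (77/568)·0.5955 + (161/568)·0.7162 + (163/568)·0.5323 = 0.637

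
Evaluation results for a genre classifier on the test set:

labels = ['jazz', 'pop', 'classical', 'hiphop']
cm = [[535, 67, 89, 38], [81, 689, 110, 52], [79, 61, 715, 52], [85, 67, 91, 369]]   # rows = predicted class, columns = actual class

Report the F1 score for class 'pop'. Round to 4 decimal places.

0.7588

One-vs-rest for 'pop': TP = diagonal; FP = other classes predicted 'pop'; FN = 'pop' predicted as other.
F1 score = 2·TP/(2·TP+FP+FN).
pop: TP=689, FP=81+110+52=243, FN=67+61+67=195 → 1378/1816 = 0.75881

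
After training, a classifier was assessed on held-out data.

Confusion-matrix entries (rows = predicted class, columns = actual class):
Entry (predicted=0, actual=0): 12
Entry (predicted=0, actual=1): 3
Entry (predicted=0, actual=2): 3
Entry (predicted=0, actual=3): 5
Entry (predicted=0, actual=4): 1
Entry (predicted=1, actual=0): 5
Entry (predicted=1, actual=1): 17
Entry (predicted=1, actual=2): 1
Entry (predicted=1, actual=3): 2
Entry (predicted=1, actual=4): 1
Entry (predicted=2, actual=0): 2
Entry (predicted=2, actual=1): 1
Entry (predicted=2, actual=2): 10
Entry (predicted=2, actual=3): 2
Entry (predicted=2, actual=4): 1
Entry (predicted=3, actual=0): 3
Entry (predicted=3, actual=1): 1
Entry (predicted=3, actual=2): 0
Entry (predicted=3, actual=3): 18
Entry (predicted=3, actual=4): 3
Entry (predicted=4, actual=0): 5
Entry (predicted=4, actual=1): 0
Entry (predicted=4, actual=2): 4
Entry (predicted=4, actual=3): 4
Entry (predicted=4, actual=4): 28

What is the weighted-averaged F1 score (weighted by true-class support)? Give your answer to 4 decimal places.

Per-class F1 score (2·TP/(2·TP+FP+FN)):
  0: TP=12, FP=3+3+5+1=12, FN=5+2+3+5=15 → 24/51 = 0.47059
  1: TP=17, FP=5+1+2+1=9, FN=3+1+1+0=5 → 34/48 = 0.70833
  2: TP=10, FP=2+1+2+1=6, FN=3+1+0+4=8 → 20/34 = 0.58824
  3: TP=18, FP=3+1+0+3=7, FN=5+2+2+4=13 → 36/56 = 0.64286
  4: TP=28, FP=5+0+4+4=13, FN=1+1+1+3=6 → 56/75 = 0.74667
Weighted-F1 score = Σ (supportᵢ/N)·F1 scoreᵢ with N=132: (27/132)·0.47059 + (22/132)·0.70833 + (18/132)·0.58824 + (31/132)·0.64286 + (34/132)·0.74667 = 0.6378

0.6378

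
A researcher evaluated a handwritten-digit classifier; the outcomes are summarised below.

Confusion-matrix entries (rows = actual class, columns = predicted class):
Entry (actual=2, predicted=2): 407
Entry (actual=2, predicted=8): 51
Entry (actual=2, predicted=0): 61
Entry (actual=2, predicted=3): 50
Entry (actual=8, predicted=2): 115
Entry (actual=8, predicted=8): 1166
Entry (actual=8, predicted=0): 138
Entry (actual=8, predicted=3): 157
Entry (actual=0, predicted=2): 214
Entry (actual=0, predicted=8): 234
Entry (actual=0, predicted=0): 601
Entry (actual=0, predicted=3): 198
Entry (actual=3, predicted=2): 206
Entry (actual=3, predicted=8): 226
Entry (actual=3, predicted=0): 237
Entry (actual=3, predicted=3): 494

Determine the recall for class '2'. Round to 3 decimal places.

0.715

One-vs-rest for '2': TP = diagonal; FP = other classes predicted '2'; FN = '2' predicted as other.
recall = TP/(TP+FN).
2: TP=407, FN=51+61+50=162 → 407/569 = 0.7153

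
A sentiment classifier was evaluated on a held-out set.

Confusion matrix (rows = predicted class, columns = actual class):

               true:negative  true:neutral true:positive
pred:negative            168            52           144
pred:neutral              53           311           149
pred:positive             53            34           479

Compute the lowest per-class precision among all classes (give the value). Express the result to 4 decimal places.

0.4615

Per-class precision (TP/(TP+FP)):
  negative: TP=168, FP=52+144=196 → 168/364 = 0.46154
  neutral: TP=311, FP=53+149=202 → 311/513 = 0.60624
  positive: TP=479, FP=53+34=87 → 479/566 = 0.84629
Lowest is class 'negative' with precision = 0.4615.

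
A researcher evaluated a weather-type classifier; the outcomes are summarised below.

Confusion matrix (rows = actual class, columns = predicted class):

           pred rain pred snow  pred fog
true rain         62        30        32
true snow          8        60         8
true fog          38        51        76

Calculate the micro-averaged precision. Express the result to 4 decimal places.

0.5425

Micro-averaging pools counts across classes: ΣTP=198, ΣFP=167, ΣFN=167.
Micro-precision = TP/(TP+FP) on pooled counts = 0.5425 (equals overall accuracy in single-label multiclass).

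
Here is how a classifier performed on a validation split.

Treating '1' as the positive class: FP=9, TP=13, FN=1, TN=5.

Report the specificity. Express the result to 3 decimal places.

Specificity = TN/(TN+FP) = 5/(5+9) = 0.357

0.357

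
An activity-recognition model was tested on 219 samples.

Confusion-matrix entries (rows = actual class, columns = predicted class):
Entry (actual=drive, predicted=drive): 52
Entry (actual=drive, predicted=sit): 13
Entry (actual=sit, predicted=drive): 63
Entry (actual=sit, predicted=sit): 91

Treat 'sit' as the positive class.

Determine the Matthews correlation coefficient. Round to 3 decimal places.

0.358

MCC = (TP·TN − FP·FN) / √((TP+FP)(TP+FN)(TN+FP)(TN+FN))
Numerator = 91·52 − 13·63 = 3913
Denominator = √(104·154·65·115) = √119719600 = 10941.6452
MCC = 3913 / 10941.6452 = 0.358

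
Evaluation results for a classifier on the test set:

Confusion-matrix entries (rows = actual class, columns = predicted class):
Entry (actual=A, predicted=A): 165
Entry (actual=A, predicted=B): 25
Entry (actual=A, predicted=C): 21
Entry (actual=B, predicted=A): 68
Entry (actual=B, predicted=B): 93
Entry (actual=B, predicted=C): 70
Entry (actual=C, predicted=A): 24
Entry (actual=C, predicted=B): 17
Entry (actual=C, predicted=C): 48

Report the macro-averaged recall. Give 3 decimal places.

Per-class recall (TP/(TP+FN)):
  A: TP=165, FN=25+21=46 → 165/211 = 0.7820
  B: TP=93, FN=68+70=138 → 93/231 = 0.4026
  C: TP=48, FN=24+17=41 → 48/89 = 0.5393
Macro-recall = mean = (0.7820 + 0.4026 + 0.5393) / 3 = 0.575

0.575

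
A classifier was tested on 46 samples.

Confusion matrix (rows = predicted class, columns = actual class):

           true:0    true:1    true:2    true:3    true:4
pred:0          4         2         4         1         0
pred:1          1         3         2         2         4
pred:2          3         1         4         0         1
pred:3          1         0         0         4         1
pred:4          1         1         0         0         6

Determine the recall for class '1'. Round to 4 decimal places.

0.4286

Treat '1' as positive and all other classes as negative.
recall = TP/(TP+FN).
1: TP=3, FN=2+1+0+1=4 → 3/7 = 0.42857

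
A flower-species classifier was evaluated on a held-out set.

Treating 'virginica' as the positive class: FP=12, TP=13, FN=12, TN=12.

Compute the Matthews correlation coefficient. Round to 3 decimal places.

MCC = (TP·TN − FP·FN) / √((TP+FP)(TP+FN)(TN+FP)(TN+FN))
Numerator = 13·12 − 12·12 = 12
Denominator = √(25·25·24·24) = √360000 = 600.0000
MCC = 12 / 600.0000 = 0.020

0.020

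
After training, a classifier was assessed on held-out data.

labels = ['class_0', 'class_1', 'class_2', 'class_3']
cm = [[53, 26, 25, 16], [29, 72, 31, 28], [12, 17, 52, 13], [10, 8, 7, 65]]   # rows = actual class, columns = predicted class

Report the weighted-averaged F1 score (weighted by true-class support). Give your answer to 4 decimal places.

Per-class F1 score (2·TP/(2·TP+FP+FN)):
  class_0: TP=53, FP=29+12+10=51, FN=26+25+16=67 → 106/224 = 0.47321
  class_1: TP=72, FP=26+17+8=51, FN=29+31+28=88 → 144/283 = 0.50883
  class_2: TP=52, FP=25+31+7=63, FN=12+17+13=42 → 104/209 = 0.49761
  class_3: TP=65, FP=16+28+13=57, FN=10+8+7=25 → 130/212 = 0.61321
Weighted-F1 score = Σ (supportᵢ/N)·F1 scoreᵢ with N=464: (120/464)·0.47321 + (160/464)·0.50883 + (94/464)·0.49761 + (90/464)·0.61321 = 0.5176

0.5176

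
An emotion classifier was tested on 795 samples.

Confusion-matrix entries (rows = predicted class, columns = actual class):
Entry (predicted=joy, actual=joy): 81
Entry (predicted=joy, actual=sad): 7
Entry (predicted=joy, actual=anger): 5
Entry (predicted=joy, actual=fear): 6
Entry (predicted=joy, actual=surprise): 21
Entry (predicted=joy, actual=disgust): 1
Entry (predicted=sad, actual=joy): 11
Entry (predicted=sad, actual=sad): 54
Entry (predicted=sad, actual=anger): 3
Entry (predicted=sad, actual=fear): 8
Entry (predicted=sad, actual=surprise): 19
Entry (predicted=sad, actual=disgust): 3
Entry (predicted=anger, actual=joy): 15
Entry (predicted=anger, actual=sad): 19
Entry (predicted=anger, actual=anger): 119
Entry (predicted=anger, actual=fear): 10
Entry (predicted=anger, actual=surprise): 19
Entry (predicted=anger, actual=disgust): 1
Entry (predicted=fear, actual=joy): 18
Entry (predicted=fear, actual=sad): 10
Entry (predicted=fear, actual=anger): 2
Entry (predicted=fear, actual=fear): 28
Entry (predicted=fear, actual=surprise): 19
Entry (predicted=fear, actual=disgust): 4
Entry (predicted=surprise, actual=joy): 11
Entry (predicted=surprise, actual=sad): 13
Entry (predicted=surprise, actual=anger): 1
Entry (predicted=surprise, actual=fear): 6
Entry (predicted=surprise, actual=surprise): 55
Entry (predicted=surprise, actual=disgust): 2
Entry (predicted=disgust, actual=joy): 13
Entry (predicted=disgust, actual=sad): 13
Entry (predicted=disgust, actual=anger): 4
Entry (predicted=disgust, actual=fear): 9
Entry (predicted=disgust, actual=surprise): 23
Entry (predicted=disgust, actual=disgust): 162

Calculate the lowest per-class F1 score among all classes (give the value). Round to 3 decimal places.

Per-class F1 score (2·TP/(2·TP+FP+FN)):
  joy: TP=81, FP=7+5+6+21+1=40, FN=11+15+18+11+13=68 → 162/270 = 0.6000
  sad: TP=54, FP=11+3+8+19+3=44, FN=7+19+10+13+13=62 → 108/214 = 0.5047
  anger: TP=119, FP=15+19+10+19+1=64, FN=5+3+2+1+4=15 → 238/317 = 0.7508
  fear: TP=28, FP=18+10+2+19+4=53, FN=6+8+10+6+9=39 → 56/148 = 0.3784
  surprise: TP=55, FP=11+13+1+6+2=33, FN=21+19+19+19+23=101 → 110/244 = 0.4508
  disgust: TP=162, FP=13+13+4+9+23=62, FN=1+3+1+4+2=11 → 324/397 = 0.8161
Lowest is class 'fear' with F1 score = 0.378.

0.378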